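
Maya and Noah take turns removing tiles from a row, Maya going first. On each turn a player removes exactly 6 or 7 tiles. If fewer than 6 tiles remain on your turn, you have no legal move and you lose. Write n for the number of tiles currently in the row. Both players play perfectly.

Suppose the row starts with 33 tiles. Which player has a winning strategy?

Maya wins.

Build the W/L table. Terminal = L. A non-terminal position is W if it has a move to some L; otherwise it is L.
n=0: no move → L
n=1: no move → L
n=2: no move → L
n=3: no move → L
n=4: no move → L
n=5: no move → L
n=6: →0(L), so W
n=7: →1(L), so W
n=8: →2(L), so W
n=9: →3(L), so W
n=10: →4(L), so W
n=11: →5(L), so W
n=12: →5(L), so W
n=13: →7(W), 6(W) — all W, so L
n=14: →8(W), 7(W) — all W, so L
n=15: →9(W), 8(W) — all W, so L
n=16: →10(W), 9(W) — all W, so L
n=17: →11(W), 10(W) — all W, so L
n=18: →12(W), 11(W) — all W, so L
n=19: →13(L), so W
n=20: →14(L), so W
n=21: →15(L), so W
n=22: →16(L), so W
n=23: →17(L), so W
n=24: →18(L), so W
n=25: →18(L), so W
n=26: →20(W), 19(W) — all W, so L
n=27: →21(W), 20(W) — all W, so L
n=28: →22(W), 21(W) — all W, so L
n=29: →23(W), 22(W) — all W, so L
n=30: →24(W), 23(W) — all W, so L
n=31: →25(W), 24(W) — all W, so L
n=32: →26(L), so W
n=33: →27(L), so W
The starting position 33 is W: Maya should remove 6, leaving 27, handing over an L position.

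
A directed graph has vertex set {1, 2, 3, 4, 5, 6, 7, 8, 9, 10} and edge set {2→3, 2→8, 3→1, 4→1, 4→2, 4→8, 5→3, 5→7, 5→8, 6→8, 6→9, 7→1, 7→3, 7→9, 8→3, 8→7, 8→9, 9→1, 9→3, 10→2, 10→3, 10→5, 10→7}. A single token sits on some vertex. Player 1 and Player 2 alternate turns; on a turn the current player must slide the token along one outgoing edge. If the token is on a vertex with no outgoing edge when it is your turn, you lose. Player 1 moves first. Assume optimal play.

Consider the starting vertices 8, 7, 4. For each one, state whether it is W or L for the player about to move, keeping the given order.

Use the standard recursion: the mover loses at a terminal position; elsewhere, the mover wins exactly when some move hands the opponent an L position.
Every edge goes from a vertex to one that appears earlier in the order 1, 3, 9, 7, 8, 2, 6, 5, 4, 10, so processing vertices in that order labels each vertex after all of its successors.
1: no outgoing edge → L
3: can move to 1, which is L ⇒ W
9: can move to 1, which is L ⇒ W
7: can move to 1, which is L ⇒ W
8: moves to 7(W), 9(W), 3(W); every one is W ⇒ L
2: can move to 8, which is L ⇒ W
6: can move to 8, which is L ⇒ W
5: can move to 8, which is L ⇒ W
4: can move to 8, which is L ⇒ W
10: moves to 5(W), 2(W), 7(W), 3(W); every one is W ⇒ L

8: L, 7: W, 4: W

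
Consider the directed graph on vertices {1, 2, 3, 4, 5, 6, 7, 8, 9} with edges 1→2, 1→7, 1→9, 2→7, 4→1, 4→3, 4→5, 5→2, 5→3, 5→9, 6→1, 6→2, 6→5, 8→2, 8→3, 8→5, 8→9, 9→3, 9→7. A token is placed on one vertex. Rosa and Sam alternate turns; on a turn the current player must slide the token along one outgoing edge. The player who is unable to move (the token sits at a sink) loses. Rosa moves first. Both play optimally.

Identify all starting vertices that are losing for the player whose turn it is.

Classify positions by backward induction: terminal positions (no move available) are L. From any other position, the mover wins iff some move reaches an L.
Every edge goes from a vertex to one that appears earlier in the order 7, 3, 9, 2, 5, 8, 1, 6, 4, so processing vertices in that order labels each vertex after all of its successors.
7: no outgoing edge → L
3: no outgoing edge → L
9: reaches L-position 3 → W
2: reaches L-position 7 → W
5: reaches L-position 3 → W
8: reaches L-position 3 → W
1: reaches L-position 7 → W
6: only reaches 1(W), 5(W), 2(W), all W → L
4: reaches L-position 3 → W
Reading off the rows marked L gives the requested list; there are 3 such vertices.

3, 6, 7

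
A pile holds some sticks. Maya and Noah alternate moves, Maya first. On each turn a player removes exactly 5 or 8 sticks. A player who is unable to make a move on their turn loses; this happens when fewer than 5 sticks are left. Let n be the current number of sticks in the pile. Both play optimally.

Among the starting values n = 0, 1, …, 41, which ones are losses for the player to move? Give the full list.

0, 1, 2, 3, 4, 13, 14, 15, 16, 17, 26, 27, 28, 29, 30, 39, 40, 41

Classify positions by backward induction: terminal positions (no move available) are L. From any other position, the mover wins iff some move reaches an L.
n=0: no move → L
n=1: no move → L
n=2: no move → L
n=3: no move → L
n=4: no move → L
n=5: reaches L-position 0 → W
n=6: reaches L-position 1 → W
n=7: reaches L-position 2 → W
n=8: reaches L-position 3 → W
n=9: reaches L-position 4 → W
n=10: reaches L-position 2 → W
n=11: reaches L-position 3 → W
n=12: reaches L-position 4 → W
n=13: only reaches 8(W), 5(W), all W → L
n=14: only reaches 9(W), 6(W), all W → L
n=15: only reaches 10(W), 7(W), all W → L
n=16: only reaches 11(W), 8(W), all W → L
n=17: only reaches 12(W), 9(W), all W → L
n=18: reaches L-position 13 → W
n=19: reaches L-position 14 → W
n=20: reaches L-position 15 → W
n=21: reaches L-position 16 → W
n=22: reaches L-position 17 → W
n=23: reaches L-position 15 → W
n=24: reaches L-position 16 → W
n=25: reaches L-position 17 → W
n=26: only reaches 21(W), 18(W), all W → L
n=27: only reaches 22(W), 19(W), all W → L
n=28: only reaches 23(W), 20(W), all W → L
n=29: only reaches 24(W), 21(W), all W → L
n=30: only reaches 25(W), 22(W), all W → L
n=31: reaches L-position 26 → W
n=32: reaches L-position 27 → W
n=33: reaches L-position 28 → W
n=34: reaches L-position 29 → W
n=35: reaches L-position 30 → W
n=36: reaches L-position 28 → W
n=37: reaches L-position 29 → W
n=38: reaches L-position 30 → W
n=39: only reaches 34(W), 31(W), all W → L
n=40: only reaches 35(W), 32(W), all W → L
n=41: only reaches 36(W), 33(W), all W → L
Reading off the rows marked L gives the requested list; there are 18 such values of n.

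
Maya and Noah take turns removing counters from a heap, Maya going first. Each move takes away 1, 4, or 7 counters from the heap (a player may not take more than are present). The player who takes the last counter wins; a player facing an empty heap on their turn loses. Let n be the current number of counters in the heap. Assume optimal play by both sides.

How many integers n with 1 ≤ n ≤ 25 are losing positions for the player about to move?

9

Build the W/L table. Terminal = L. A non-terminal position is W if it has a move to some L; otherwise it is L.
n=0: no move → L
n=1: can move to 0, which is L ⇒ W
n=2: the only move is to 1(W), a W ⇒ L
n=3: can move to 2, which is L ⇒ W
n=4: can move to 0, which is L ⇒ W
n=5: moves to 4(W), 1(W); every one is W ⇒ L
n=6: can move to 5, which is L ⇒ W
n=7: can move to 0, which is L ⇒ W
n=8: moves to 7(W), 4(W), 1(W); every one is W ⇒ L
n=9: can move to 8, which is L ⇒ W
n=10: moves to 9(W), 6(W), 3(W); every one is W ⇒ L
n=11: can move to 10, which is L ⇒ W
n=12: can move to 8, which is L ⇒ W
n=13: moves to 12(W), 9(W), 6(W); every one is W ⇒ L
n=14: can move to 13, which is L ⇒ W
n=15: can move to 8, which is L ⇒ W
n=16: moves to 15(W), 12(W), 9(W); every one is W ⇒ L
n=17: can move to 16, which is L ⇒ W
n=18: moves to 17(W), 14(W), 11(W); every one is W ⇒ L
n=19: can move to 18, which is L ⇒ W
n=20: can move to 16, which is L ⇒ W
n=21: moves to 20(W), 17(W), 14(W); every one is W ⇒ L
n=22: can move to 21, which is L ⇒ W
n=23: can move to 16, which is L ⇒ W
n=24: moves to 23(W), 20(W), 17(W); every one is W ⇒ L
n=25: can move to 24, which is L ⇒ W
L entries with 1 ≤ n ≤ 25 (n=0 is outside the asked range and is not counted): n = 2, 5, 8, 10, 13, 16, 18, 21, 24; that makes 9.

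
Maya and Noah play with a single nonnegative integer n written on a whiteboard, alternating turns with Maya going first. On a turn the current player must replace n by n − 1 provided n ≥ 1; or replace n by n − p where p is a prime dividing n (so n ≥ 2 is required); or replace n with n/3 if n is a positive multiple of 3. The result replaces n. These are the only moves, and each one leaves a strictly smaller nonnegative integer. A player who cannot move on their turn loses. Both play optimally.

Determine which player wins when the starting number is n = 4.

Noah wins.

Positions with no move are L. A position that does have a move is losing for the player to move precisely when every available move leads to a winning position for the opponent. Fill in the labels:
n=0: no move → L
n=1: reaches L-position 0 → W
n=2: reaches L-position 0 → W
n=3: reaches L-position 0 → W
n=4: only reaches 2(W), 3(W), all W → L
Every move from 4 reaches a W position, so the mover loses.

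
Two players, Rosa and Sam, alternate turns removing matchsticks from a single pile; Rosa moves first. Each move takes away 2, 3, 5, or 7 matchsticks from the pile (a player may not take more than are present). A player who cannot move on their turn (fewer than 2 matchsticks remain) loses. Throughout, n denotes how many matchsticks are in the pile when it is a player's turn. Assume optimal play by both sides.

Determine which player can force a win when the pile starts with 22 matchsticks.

Rosa wins.

Label each position W (a win for the player to move) or L (a loss). A position with no legal move is L; any other position is W exactly when some move reaches an L, and L when every move reaches a W.
n=0: no move → L
n=1: no move → L
n=2: W (go to 0, an L position)
n=3: W (go to 1, an L position)
n=4: W (go to 1, an L position)
n=5: W (go to 0, an L position)
n=6: W (go to 1, an L position)
n=7: W (go to 0, an L position)
n=8: W (go to 1, an L position)
n=9: L (options 7(W), 6(W), 4(W), 2(W) are all W)
n=10: L (options 8(W), 7(W), 5(W), 3(W) are all W)
n=11: W (go to 9, an L position)
n=12: W (go to 10, an L position)
n=13: W (go to 10, an L position)
n=14: W (go to 9, an L position)
n=15: W (go to 10, an L position)
n=16: W (go to 9, an L position)
n=17: W (go to 10, an L position)
n=18: L (options 16(W), 15(W), 13(W), 11(W) are all W)
n=19: L (options 17(W), 16(W), 14(W), 12(W) are all W)
n=20: W (go to 18, an L position)
n=21: W (go to 19, an L position)
n=22: W (go to 19, an L position)
From 22 Rosa can remove 3, leaving 19, reaching an L position.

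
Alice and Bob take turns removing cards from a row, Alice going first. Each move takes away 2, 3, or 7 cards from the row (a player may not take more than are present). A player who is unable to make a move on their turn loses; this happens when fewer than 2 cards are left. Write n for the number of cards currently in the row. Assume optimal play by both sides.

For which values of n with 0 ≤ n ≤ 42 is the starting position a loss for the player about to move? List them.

Classify positions by backward induction: terminal positions (no move available) are L. From any other position, the mover wins iff some move reaches an L.
n=0: no move → L
n=1: no move → L
n=2: reaches L-position 0 → W
n=3: reaches L-position 1 → W
n=4: reaches L-position 1 → W
n=5: only reaches 3(W), 2(W), all W → L
n=6: only reaches 4(W), 3(W), all W → L
n=7: reaches L-position 5 → W
n=8: reaches L-position 6 → W
n=9: reaches L-position 6 → W
n=10: only reaches 8(W), 7(W), 3(W), all W → L
n=11: only reaches 9(W), 8(W), 4(W), all W → L
n=12: reaches L-position 10 → W
n=13: reaches L-position 11 → W
n=14: reaches L-position 11 → W
n=15: only reaches 13(W), 12(W), 8(W), all W → L
n=16: only reaches 14(W), 13(W), 9(W), all W → L
n=17: reaches L-position 15 → W
n=18: reaches L-position 16 → W
n=19: reaches L-position 16 → W
n=20: only reaches 18(W), 17(W), 13(W), all W → L
n=21: only reaches 19(W), 18(W), 14(W), all W → L
n=22: reaches L-position 20 → W
n=23: reaches L-position 21 → W
n=24: reaches L-position 21 → W
n=25: only reaches 23(W), 22(W), 18(W), all W → L
n=26: only reaches 24(W), 23(W), 19(W), all W → L
n=27: reaches L-position 25 → W
n=28: reaches L-position 26 → W
n=29: reaches L-position 26 → W
n=30: only reaches 28(W), 27(W), 23(W), all W → L
n=31: only reaches 29(W), 28(W), 24(W), all W → L
n=32: reaches L-position 30 → W
n=33: reaches L-position 31 → W
n=34: reaches L-position 31 → W
n=35: only reaches 33(W), 32(W), 28(W), all W → L
n=36: only reaches 34(W), 33(W), 29(W), all W → L
n=37: reaches L-position 35 → W
n=38: reaches L-position 36 → W
n=39: reaches L-position 36 → W
n=40: only reaches 38(W), 37(W), 33(W), all W → L
n=41: only reaches 39(W), 38(W), 34(W), all W → L
n=42: reaches L-position 40 → W
The losing starting values of n are exactly the entries labelled L in this table (18 of them).

0, 1, 5, 6, 10, 11, 15, 16, 20, 21, 25, 26, 30, 31, 35, 36, 40, 41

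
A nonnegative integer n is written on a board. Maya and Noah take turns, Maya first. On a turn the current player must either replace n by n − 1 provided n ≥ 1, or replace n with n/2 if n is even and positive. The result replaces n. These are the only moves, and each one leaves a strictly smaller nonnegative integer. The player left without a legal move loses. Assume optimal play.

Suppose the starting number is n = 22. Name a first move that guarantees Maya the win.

Move to 11.

Positions with no move are L. A position that does have a move is losing for the player to move precisely when every available move leads to a winning position for the opponent. Fill in the labels:
n=0: no move → L
n=1: can move to 0, which is L ⇒ W
n=2: the only move is to 1(W), a W ⇒ L
n=3: can move to 2, which is L ⇒ W
n=4: can move to 2, which is L ⇒ W
n=5: the only move is to 4(W), a W ⇒ L
n=6: can move to 5, which is L ⇒ W
n=7: the only move is to 6(W), a W ⇒ L
n=8: can move to 7, which is L ⇒ W
n=9: the only move is to 8(W), a W ⇒ L
n=10: can move to 5, which is L ⇒ W
n=11: the only move is to 10(W), a W ⇒ L
n=12: can move to 11, which is L ⇒ W
n=13: the only move is to 12(W), a W ⇒ L
n=14: can move to 7, which is L ⇒ W
n=15: the only move is to 14(W), a W ⇒ L
n=16: can move to 15, which is L ⇒ W
n=17: the only move is to 16(W), a W ⇒ L
n=18: can move to 9, which is L ⇒ W
n=19: the only move is to 18(W), a W ⇒ L
n=20: can move to 19, which is L ⇒ W
n=21: the only move is to 20(W), a W ⇒ L
n=22: can move to 11, which is L ⇒ W
From 22, the L positions reachable in one move are: 11, 21. Any move reaching one of these is winning.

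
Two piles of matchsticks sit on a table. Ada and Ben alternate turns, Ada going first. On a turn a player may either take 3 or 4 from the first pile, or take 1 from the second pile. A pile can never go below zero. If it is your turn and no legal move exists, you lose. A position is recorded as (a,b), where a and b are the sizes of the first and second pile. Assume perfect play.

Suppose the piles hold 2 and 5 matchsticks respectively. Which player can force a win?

Ada wins.

Work bottom-up. With no move the player to move loses. Otherwise the position is W if at least one move leads to an L position for the opponent, and L if every move leads to a W.
No move ever increases a pile, so every position that can arise here has a ≤ 2 and b ≤ 5; it is enough to label the cells with 0 ≤ a ≤ 2 and 0 ≤ b ≤ 5.
Every move lowers a or b (never raises either), so fill the grid row by row in increasing a, and left to right within a row: each cell's successors are then already labelled.
      b=0  b=1  b=2  b=3  b=4  b=5
a=0:    L    W    L    W    L    W
a=1:    L    W    L    W    L    W
a=2:    L    W    L    W    L    W
Cells with no legal move (terminal, hence L): (0,0), (1,0), (2,0).
The remaining L cells, each justified by listing all of its moves:
(0,2): L (sole option (0,1)(W) is W)
(0,4): L (sole option (0,3)(W) is W)
(1,2): L (sole option (1,1)(W) is W)
(1,4): L (sole option (1,3)(W) is W)
(2,2): L (sole option (2,1)(W) is W)
(2,4): L (sole option (2,3)(W) is W)
Every other cell has at least one move into one of the L cells above, so it is W.
From (2,5) Ada can move to (2,4), reaching an L position.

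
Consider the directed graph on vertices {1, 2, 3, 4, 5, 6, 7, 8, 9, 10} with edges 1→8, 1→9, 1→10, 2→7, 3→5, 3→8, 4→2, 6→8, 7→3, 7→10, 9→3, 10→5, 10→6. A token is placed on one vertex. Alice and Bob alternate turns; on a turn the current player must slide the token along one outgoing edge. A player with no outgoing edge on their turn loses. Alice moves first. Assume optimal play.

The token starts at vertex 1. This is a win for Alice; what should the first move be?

Move to 9.

Build the W/L table. Terminal = L. A non-terminal position is W if it has a move to some L; otherwise it is L.
Every edge goes from a vertex to one that appears earlier in the order 8, 5, 3, 6, 10, 7, 2, 9, 1, 4, so processing vertices in that order labels each vertex after all of its successors.
8: no outgoing edge → L
5: no outgoing edge → L
3: W (go to 5, an L position)
6: W (go to 8, an L position)
10: W (go to 5, an L position)
7: L (options 10(W), 3(W) are all W)
2: W (go to 7, an L position)
9: L (sole option 3(W) is W)
1: W (go to 9, an L position)
4: L (sole option 2(W) is W)
From 1, the L positions reachable in one move are: 9, 8. Any move reaching one of these is winning.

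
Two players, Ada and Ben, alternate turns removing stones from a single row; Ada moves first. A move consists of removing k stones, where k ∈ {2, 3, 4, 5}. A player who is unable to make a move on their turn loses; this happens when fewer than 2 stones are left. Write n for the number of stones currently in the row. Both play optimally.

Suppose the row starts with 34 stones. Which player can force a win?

Use the standard recursion: the mover loses at a terminal position; elsewhere, the mover wins exactly when some move hands the opponent an L position.
n=0: no move → L
n=1: no move → L
n=2: W (go to 0, an L position)
n=3: W (go to 1, an L position)
n=4: W (go to 1, an L position)
n=5: W (go to 1, an L position)
n=6: W (go to 1, an L position)
n=7: L (options 5(W), 4(W), 3(W), 2(W) are all W)
n=8: L (options 6(W), 5(W), 4(W), 3(W) are all W)
n=9: W (go to 7, an L position)
n=10: W (go to 8, an L position)
n=11: W (go to 8, an L position)
n=12: W (go to 8, an L position)
n=13: W (go to 8, an L position)
n=14: L (options 12(W), 11(W), 10(W), 9(W) are all W)
n=15: L (options 13(W), 12(W), 11(W), 10(W) are all W)
n=16: W (go to 14, an L position)
n=17: W (go to 15, an L position)
n=18: W (go to 15, an L position)
n=19: W (go to 15, an L position)
n=20: W (go to 15, an L position)
n=21: L (options 19(W), 18(W), 17(W), 16(W) are all W)
n=22: L (options 20(W), 19(W), 18(W), 17(W) are all W)
n=23: W (go to 21, an L position)
n=24: W (go to 22, an L position)
n=25: W (go to 22, an L position)
n=26: W (go to 22, an L position)
n=27: W (go to 22, an L position)
n=28: L (options 26(W), 25(W), 24(W), 23(W) are all W)
n=29: L (options 27(W), 26(W), 25(W), 24(W) are all W)
n=30: W (go to 28, an L position)
n=31: W (go to 29, an L position)
n=32: W (go to 29, an L position)
n=33: W (go to 29, an L position)
n=34: W (go to 29, an L position)
The starting position 34 is W: Ada should remove 5, leaving 29, handing over an L position.

Ada wins.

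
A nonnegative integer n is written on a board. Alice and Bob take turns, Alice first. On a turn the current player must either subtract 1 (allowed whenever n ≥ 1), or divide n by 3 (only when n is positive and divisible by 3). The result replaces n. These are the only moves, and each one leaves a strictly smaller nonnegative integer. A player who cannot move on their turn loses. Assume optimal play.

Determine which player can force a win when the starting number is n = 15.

Bob wins.

Label each position W (a win for the player to move) or L (a loss). A position with no legal move is L; any other position is W exactly when some move reaches an L, and L when every move reaches a W.
n=0: no move → L
n=1: reaches L-position 0 → W
n=2: only reaches 1(W), which is W → L
n=3: reaches L-position 2 → W
n=4: only reaches 3(W), which is W → L
n=5: reaches L-position 4 → W
n=6: reaches L-position 2 → W
n=7: only reaches 6(W), which is W → L
n=8: reaches L-position 7 → W
n=9: only reaches 3(W), 8(W), all W → L
n=10: reaches L-position 9 → W
n=11: only reaches 10(W), which is W → L
n=12: reaches L-position 4 → W
n=13: only reaches 12(W), which is W → L
n=14: reaches L-position 13 → W
n=15: only reaches 5(W), 14(W), all W → L
Every move from 15 reaches a W position, so the mover loses.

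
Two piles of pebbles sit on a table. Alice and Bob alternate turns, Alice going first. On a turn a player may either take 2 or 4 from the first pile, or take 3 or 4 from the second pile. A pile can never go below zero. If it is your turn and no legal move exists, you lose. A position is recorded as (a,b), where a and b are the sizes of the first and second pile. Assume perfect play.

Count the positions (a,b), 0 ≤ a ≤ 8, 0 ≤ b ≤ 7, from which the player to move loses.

Positions with no move are L. A position that does have a move is losing for the player to move precisely when every available move leads to a winning position for the opponent. Fill in the labels:
Every move lowers a or b (never raises either), so fill the grid row by row in increasing a, and left to right within a row: each cell's successors are then already labelled.
      b=0  b=1  b=2  b=3  b=4  b=5  b=6  b=7
a=0:    L    L    L    W    W    W    W    L
a=1:    L    L    L    W    W    W    W    L
a=2:    W    W    W    L    L    L    W    W
a=3:    W    W    W    L    L    L    W    W
a=4:    W    W    W    W    W    W    L    W
a=5:    W    W    W    W    W    W    L    W
a=6:    L    L    L    W    W    W    W    L
a=7:    L    L    L    W    W    W    W    L
a=8:    W    W    W    L    L    L    W    W
Cells with no legal move (terminal, hence L): (0,0), (0,1), (0,2), (1,0), (1,1), (1,2).
The remaining L cells, each justified by listing all of its moves:
(0,7): only reaches (0,4)(W), (0,3)(W), all W → L
(1,7): only reaches (1,4)(W), (1,3)(W), all W → L
(2,3): only reaches (0,3)(W), (2,0)(W), all W → L
(2,4): only reaches (0,4)(W), (2,1)(W), (2,0)(W), all W → L
(2,5): only reaches (0,5)(W), (2,2)(W), (2,1)(W), all W → L
(3,3): only reaches (1,3)(W), (3,0)(W), all W → L
(3,4): only reaches (1,4)(W), (3,1)(W), (3,0)(W), all W → L
(3,5): only reaches (1,5)(W), (3,2)(W), (3,1)(W), all W → L
(4,6): only reaches (2,6)(W), (0,6)(W), (4,3)(W), (4,2)(W), all W → L
(5,6): only reaches (3,6)(W), (1,6)(W), (5,3)(W), (5,2)(W), all W → L
(6,0): only reaches (4,0)(W), (2,0)(W), all W → L
(6,1): only reaches (4,1)(W), (2,1)(W), all W → L
(6,2): only reaches (4,2)(W), (2,2)(W), all W → L
(6,7): only reaches (4,7)(W), (2,7)(W), (6,4)(W), (6,3)(W), all W → L
(7,0): only reaches (5,0)(W), (3,0)(W), all W → L
(7,1): only reaches (5,1)(W), (3,1)(W), all W → L
(7,2): only reaches (5,2)(W), (3,2)(W), all W → L
(7,7): only reaches (5,7)(W), (3,7)(W), (7,4)(W), (7,3)(W), all W → L
(8,3): only reaches (6,3)(W), (4,3)(W), (8,0)(W), all W → L
(8,4): only reaches (6,4)(W), (4,4)(W), (8,1)(W), (8,0)(W), all W → L
(8,5): only reaches (6,5)(W), (4,5)(W), (8,2)(W), (8,1)(W), all W → L
Every other cell has at least one move into one of the L cells above, so it is W.
L cells per row: a=0: 4, a=1: 4, a=2: 3, a=3: 3, a=4: 1, a=5: 1, a=6: 4, a=7: 4, a=8: 3; total 27.

27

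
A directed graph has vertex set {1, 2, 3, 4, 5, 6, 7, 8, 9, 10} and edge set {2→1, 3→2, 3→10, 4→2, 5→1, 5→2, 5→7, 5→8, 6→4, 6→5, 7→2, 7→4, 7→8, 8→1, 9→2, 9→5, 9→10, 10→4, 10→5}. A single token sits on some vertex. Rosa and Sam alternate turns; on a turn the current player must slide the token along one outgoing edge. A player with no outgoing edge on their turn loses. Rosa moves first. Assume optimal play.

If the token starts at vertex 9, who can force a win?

Sam wins.

Compute win/loss labels from the base case upward. A position with no move is L. Any other position is W if it can reach an L in one move, else L.
Every edge goes from a vertex to one that appears earlier in the order 1, 8, 2, 4, 7, 5, 10, 9, 6, 3, so processing vertices in that order labels each vertex after all of its successors.
1: no outgoing edge → L
8: →1(L), so W
2: →1(L), so W
4: →2(W) only, which is W, so L
7: →4(L), so W
5: →1(L), so W
10: →4(L), so W
9: →10(W), 5(W), 2(W) — all W, so L
6: →4(L), so W
3: →10(W), 2(W) — all W, so L
Every move from 9 reaches a W position, so the mover loses.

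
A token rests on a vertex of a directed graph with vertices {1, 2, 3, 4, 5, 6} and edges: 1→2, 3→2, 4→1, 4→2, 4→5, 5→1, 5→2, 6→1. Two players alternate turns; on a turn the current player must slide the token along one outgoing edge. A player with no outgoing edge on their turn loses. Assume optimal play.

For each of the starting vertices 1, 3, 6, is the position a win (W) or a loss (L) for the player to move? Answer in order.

Build the W/L table. Terminal = L. A non-terminal position is W if it has a move to some L; otherwise it is L.
Every edge goes from a vertex to one that appears earlier in the order 2, 1, 5, 4, 3, 6, so processing vertices in that order labels each vertex after all of its successors.
2: no outgoing edge → L
1: reaches L-position 2 → W
5: reaches L-position 2 → W
4: reaches L-position 2 → W
3: reaches L-position 2 → W
6: only reaches 1(W), which is W → L

1: W, 3: W, 6: L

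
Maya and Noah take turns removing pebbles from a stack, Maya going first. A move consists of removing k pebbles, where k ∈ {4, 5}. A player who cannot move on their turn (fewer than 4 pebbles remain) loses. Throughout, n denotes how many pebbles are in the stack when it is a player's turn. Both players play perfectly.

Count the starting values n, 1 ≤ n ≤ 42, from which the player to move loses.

Use the standard recursion: the mover loses at a terminal position; elsewhere, the mover wins exactly when some move hands the opponent an L position.
n=0: no move → L
n=1: no move → L
n=2: no move → L
n=3: no move → L
n=4: reaches L-position 0 → W
n=5: reaches L-position 1 → W
n=6: reaches L-position 2 → W
n=7: reaches L-position 3 → W
n=8: reaches L-position 3 → W
n=9: only reaches 5(W), 4(W), all W → L
n=10: only reaches 6(W), 5(W), all W → L
n=11: only reaches 7(W), 6(W), all W → L
n=12: only reaches 8(W), 7(W), all W → L
n=13: reaches L-position 9 → W
n=14: reaches L-position 10 → W
n=15: reaches L-position 11 → W
n=16: reaches L-position 12 → W
n=17: reaches L-position 12 → W
n=18: only reaches 14(W), 13(W), all W → L
n=19: only reaches 15(W), 14(W), all W → L
n=20: only reaches 16(W), 15(W), all W → L
n=21: only reaches 17(W), 16(W), all W → L
n=22: reaches L-position 18 → W
n=23: reaches L-position 19 → W
n=24: reaches L-position 20 → W
n=25: reaches L-position 21 → W
n=26: reaches L-position 21 → W
n=27: only reaches 23(W), 22(W), all W → L
n=28: only reaches 24(W), 23(W), all W → L
n=29: only reaches 25(W), 24(W), all W → L
n=30: only reaches 26(W), 25(W), all W → L
n=31: reaches L-position 27 → W
n=32: reaches L-position 28 → W
n=33: reaches L-position 29 → W
n=34: reaches L-position 30 → W
n=35: reaches L-position 30 → W
n=36: only reaches 32(W), 31(W), all W → L
n=37: only reaches 33(W), 32(W), all W → L
n=38: only reaches 34(W), 33(W), all W → L
n=39: only reaches 35(W), 34(W), all W → L
n=40: reaches L-position 36 → W
n=41: reaches L-position 37 → W
n=42: reaches L-position 38 → W
L entries with 1 ≤ n ≤ 42 (n=0 is outside the asked range and is not counted): n = 1, 2, 3, 9, 10, 11, 12, 18, 19, 20, 21, 27, 28, 29, 30, 36, 37, 38, 39; that makes 19.

19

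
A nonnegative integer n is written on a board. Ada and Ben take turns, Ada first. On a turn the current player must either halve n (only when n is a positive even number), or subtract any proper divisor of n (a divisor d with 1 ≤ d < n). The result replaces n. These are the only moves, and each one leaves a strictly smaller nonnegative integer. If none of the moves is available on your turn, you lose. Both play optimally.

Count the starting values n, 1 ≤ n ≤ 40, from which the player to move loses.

20

Build the W/L table. Terminal = L. A non-terminal position is W if it has a move to some L; otherwise it is L.
n=0: no move → L
n=1: no move → L
n=2: can move to 1, which is L ⇒ W
n=3: the only move is to 2(W), a W ⇒ L
n=4: can move to 3, which is L ⇒ W
n=5: the only move is to 4(W), a W ⇒ L
n=6: can move to 3, which is L ⇒ W
n=7: the only move is to 6(W), a W ⇒ L
n=8: can move to 7, which is L ⇒ W
n=9: moves to 6(W), 8(W); every one is W ⇒ L
n=10: can move to 5, which is L ⇒ W
n=11: the only move is to 10(W), a W ⇒ L
n=12: can move to 9, which is L ⇒ W
n=13: the only move is to 12(W), a W ⇒ L
n=14: can move to 7, which is L ⇒ W
n=15: moves to 10(W), 12(W), 14(W); every one is W ⇒ L
n=16: can move to 15, which is L ⇒ W
n=17: the only move is to 16(W), a W ⇒ L
n=18: can move to 9, which is L ⇒ W
n=19: the only move is to 18(W), a W ⇒ L
n=20: can move to 15, which is L ⇒ W
n=21: moves to 14(W), 18(W), 20(W); every one is W ⇒ L
n=22: can move to 11, which is L ⇒ W
n=23: the only move is to 22(W), a W ⇒ L
n=24: can move to 21, which is L ⇒ W
n=25: moves to 20(W), 24(W); every one is W ⇒ L
n=26: can move to 13, which is L ⇒ W
n=27: moves to 18(W), 24(W), 26(W); every one is W ⇒ L
n=28: can move to 21, which is L ⇒ W
n=29: the only move is to 28(W), a W ⇒ L
n=30: can move to 15, which is L ⇒ W
n=31: the only move is to 30(W), a W ⇒ L
n=32: can move to 31, which is L ⇒ W
n=33: moves to 22(W), 30(W), 32(W); every one is W ⇒ L
n=34: can move to 17, which is L ⇒ W
n=35: moves to 28(W), 30(W), 34(W); every one is W ⇒ L
n=36: can move to 27, which is L ⇒ W
n=37: the only move is to 36(W), a W ⇒ L
n=38: can move to 19, which is L ⇒ W
n=39: moves to 26(W), 36(W), 38(W); every one is W ⇒ L
n=40: can move to 35, which is L ⇒ W
L entries with 1 ≤ n ≤ 40 (n=0 is outside the asked range and is not counted): n = 1, 3, 5, 7, 9, 11, 13, 15, 17, 19, 21, 23, 25, 27, 29, 31, 33, 35, 37, 39; that makes 20.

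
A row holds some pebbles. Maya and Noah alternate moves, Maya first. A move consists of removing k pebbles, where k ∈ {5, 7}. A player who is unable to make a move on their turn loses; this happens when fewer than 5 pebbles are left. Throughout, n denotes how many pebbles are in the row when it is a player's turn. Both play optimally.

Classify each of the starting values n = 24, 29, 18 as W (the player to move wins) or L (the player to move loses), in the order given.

24: L, 29: W, 18: W

Build the W/L table. Terminal = L. A non-terminal position is W if it has a move to some L; otherwise it is L.
n=0: no move → L
n=1: no move → L
n=2: no move → L
n=3: no move → L
n=4: no move → L
n=5: reaches L-position 0 → W
n=6: reaches L-position 1 → W
n=7: reaches L-position 2 → W
n=8: reaches L-position 3 → W
n=9: reaches L-position 4 → W
n=10: reaches L-position 3 → W
n=11: reaches L-position 4 → W
n=12: only reaches 7(W), 5(W), all W → L
n=13: only reaches 8(W), 6(W), all W → L
n=14: only reaches 9(W), 7(W), all W → L
n=15: only reaches 10(W), 8(W), all W → L
n=16: only reaches 11(W), 9(W), all W → L
n=17: reaches L-position 12 → W
n=18: reaches L-position 13 → W
n=19: reaches L-position 14 → W
n=20: reaches L-position 15 → W
n=21: reaches L-position 16 → W
n=22: reaches L-position 15 → W
n=23: reaches L-position 16 → W
n=24: only reaches 19(W), 17(W), all W → L
n=25: only reaches 20(W), 18(W), all W → L
n=26: only reaches 21(W), 19(W), all W → L
n=27: only reaches 22(W), 20(W), all W → L
n=28: only reaches 23(W), 21(W), all W → L
n=29: reaches L-position 24 → W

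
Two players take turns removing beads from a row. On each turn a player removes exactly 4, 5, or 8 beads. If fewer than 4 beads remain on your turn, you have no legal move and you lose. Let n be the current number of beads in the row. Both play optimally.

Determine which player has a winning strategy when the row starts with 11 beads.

Use the standard recursion: the mover loses at a terminal position; elsewhere, the mover wins exactly when some move hands the opponent an L position.
n=0: no move → L
n=1: no move → L
n=2: no move → L
n=3: no move → L
n=4: can move to 0, which is L ⇒ W
n=5: can move to 1, which is L ⇒ W
n=6: can move to 2, which is L ⇒ W
n=7: can move to 3, which is L ⇒ W
n=8: can move to 3, which is L ⇒ W
n=9: can move to 1, which is L ⇒ W
n=10: can move to 2, which is L ⇒ W
n=11: can move to 3, which is L ⇒ W
From 11 the player to move can remove 8, leaving 3, reaching an L position.

The first player wins.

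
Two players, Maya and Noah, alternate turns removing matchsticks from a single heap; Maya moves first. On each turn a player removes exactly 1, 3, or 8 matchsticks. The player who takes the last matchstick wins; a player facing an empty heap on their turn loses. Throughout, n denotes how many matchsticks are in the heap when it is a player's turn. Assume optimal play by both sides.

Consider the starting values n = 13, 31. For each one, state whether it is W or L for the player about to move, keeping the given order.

13: L, 31: W

Compute win/loss labels from the base case upward. A position with no move is L. Any other position is W if it can reach an L in one move, else L.
n=0: no move → L
n=1: W (go to 0, an L position)
n=2: L (sole option 1(W) is W)
n=3: W (go to 2, an L position)
n=4: L (options 3(W), 1(W) are all W)
n=5: W (go to 4, an L position)
n=6: L (options 5(W), 3(W) are all W)
n=7: W (go to 6, an L position)
n=8: W (go to 0, an L position)
n=9: W (go to 6, an L position)
n=10: W (go to 2, an L position)
n=11: L (options 10(W), 8(W), 3(W) are all W)
n=12: W (go to 11, an L position)
n=13: L (options 12(W), 10(W), 5(W) are all W)
n=14: W (go to 13, an L position)
n=15: L (options 14(W), 12(W), 7(W) are all W)
n=16: W (go to 15, an L position)
n=17: L (options 16(W), 14(W), 9(W) are all W)
n=18: W (go to 17, an L position)
n=19: W (go to 11, an L position)
n=20: W (go to 17, an L position)
n=21: W (go to 13, an L position)
n=22: L (options 21(W), 19(W), 14(W) are all W)
n=23: W (go to 22, an L position)
n=24: L (options 23(W), 21(W), 16(W) are all W)
n=25: W (go to 24, an L position)
n=26: L (options 25(W), 23(W), 18(W) are all W)
n=27: W (go to 26, an L position)
n=28: L (options 27(W), 25(W), 20(W) are all W)
n=29: W (go to 28, an L position)
n=30: W (go to 22, an L position)
n=31: W (go to 28, an L position)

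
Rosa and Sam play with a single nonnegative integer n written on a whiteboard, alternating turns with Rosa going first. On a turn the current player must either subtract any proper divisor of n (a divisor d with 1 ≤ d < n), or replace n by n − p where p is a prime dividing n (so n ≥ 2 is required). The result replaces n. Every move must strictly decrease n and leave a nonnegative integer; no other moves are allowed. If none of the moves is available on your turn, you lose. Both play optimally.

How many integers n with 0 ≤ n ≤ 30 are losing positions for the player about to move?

7

Work bottom-up. With no move the player to move loses. Otherwise the position is W if at least one move leads to an L position for the opponent, and L if every move leads to a W.
n=0: no move → L
n=1: no move → L
n=2: can move to 0, which is L ⇒ W
n=3: can move to 0, which is L ⇒ W
n=4: moves to 2(W), 3(W); every one is W ⇒ L
n=5: can move to 0, which is L ⇒ W
n=6: can move to 4, which is L ⇒ W
n=7: can move to 0, which is L ⇒ W
n=8: can move to 4, which is L ⇒ W
n=9: moves to 6(W), 8(W); every one is W ⇒ L
n=10: can move to 9, which is L ⇒ W
n=11: can move to 0, which is L ⇒ W
n=12: can move to 9, which is L ⇒ W
n=13: can move to 0, which is L ⇒ W
n=14: moves to 7(W), 12(W), 13(W); every one is W ⇒ L
n=15: can move to 14, which is L ⇒ W
n=16: can move to 14, which is L ⇒ W
n=17: can move to 0, which is L ⇒ W
n=18: can move to 9, which is L ⇒ W
n=19: can move to 0, which is L ⇒ W
n=20: moves to 10(W), 15(W), 16(W), 18(W), 19(W); every one is W ⇒ L
n=21: can move to 14, which is L ⇒ W
n=22: can move to 20, which is L ⇒ W
n=23: can move to 0, which is L ⇒ W
n=24: can move to 20, which is L ⇒ W
n=25: can move to 20, which is L ⇒ W
n=26: moves to 13(W), 24(W), 25(W); every one is W ⇒ L
n=27: can move to 26, which is L ⇒ W
n=28: can move to 14, which is L ⇒ W
n=29: can move to 0, which is L ⇒ W
n=30: can move to 20, which is L ⇒ W
L entries with 0 ≤ n ≤ 30: n = 0, 1, 4, 9, 14, 20, 26; that makes 7.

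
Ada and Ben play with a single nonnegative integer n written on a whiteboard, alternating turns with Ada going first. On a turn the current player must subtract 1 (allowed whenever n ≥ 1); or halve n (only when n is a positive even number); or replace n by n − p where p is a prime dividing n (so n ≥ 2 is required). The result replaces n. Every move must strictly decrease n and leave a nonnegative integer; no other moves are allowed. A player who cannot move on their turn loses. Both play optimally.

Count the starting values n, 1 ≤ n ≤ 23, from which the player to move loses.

4

Classify positions by backward induction: terminal positions (no move available) are L. From any other position, the mover wins iff some move reaches an L.
n=0: no move → L
n=1: reaches L-position 0 → W
n=2: reaches L-position 0 → W
n=3: reaches L-position 0 → W
n=4: only reaches 2(W), 3(W), all W → L
n=5: reaches L-position 0 → W
n=6: reaches L-position 4 → W
n=7: reaches L-position 0 → W
n=8: reaches L-position 4 → W
n=9: only reaches 6(W), 8(W), all W → L
n=10: reaches L-position 9 → W
n=11: reaches L-position 0 → W
n=12: reaches L-position 9 → W
n=13: reaches L-position 0 → W
n=14: only reaches 7(W), 12(W), 13(W), all W → L
n=15: reaches L-position 14 → W
n=16: reaches L-position 14 → W
n=17: reaches L-position 0 → W
n=18: reaches L-position 9 → W
n=19: reaches L-position 0 → W
n=20: only reaches 10(W), 15(W), 18(W), 19(W), all W → L
n=21: reaches L-position 14 → W
n=22: reaches L-position 20 → W
n=23: reaches L-position 0 → W
L entries with 1 ≤ n ≤ 23 (n=0 is outside the asked range and is not counted): n = 4, 9, 14, 20; that makes 4.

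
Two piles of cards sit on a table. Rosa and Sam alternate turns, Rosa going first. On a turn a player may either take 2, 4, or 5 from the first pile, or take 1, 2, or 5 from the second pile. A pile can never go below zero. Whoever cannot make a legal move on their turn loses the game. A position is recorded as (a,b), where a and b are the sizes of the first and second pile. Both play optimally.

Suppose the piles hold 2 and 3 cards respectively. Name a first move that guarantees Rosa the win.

Move to (0,3).

Build the W/L table. Terminal = L. A non-terminal position is W if it has a move to some L; otherwise it is L.
No move ever increases a pile, so every position that can arise here has a ≤ 2 and b ≤ 3; it is enough to label the cells with 0 ≤ a ≤ 2 and 0 ≤ b ≤ 3.
Every move lowers a or b (never raises either), so fill the grid row by row in increasing a, and left to right within a row: each cell's successors are then already labelled.
      b=0  b=1  b=2  b=3
a=0:    L    W    W    L
a=1:    L    W    W    L
a=2:    W    L    W    W
Cells with no legal move (terminal, hence L): (0,0), (1,0).
The remaining L cells, each justified by listing all of its moves:
(0,3): L (options (0,2)(W), (0,1)(W) are all W)
(1,3): L (options (1,2)(W), (1,1)(W) are all W)
(2,1): L (options (0,1)(W), (2,0)(W) are all W)
Every other cell has at least one move into one of the L cells above, so it is W.
From (2,3), the L positions reachable in one move are: (0,3), (2,1). Any move reaching one of these is winning.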